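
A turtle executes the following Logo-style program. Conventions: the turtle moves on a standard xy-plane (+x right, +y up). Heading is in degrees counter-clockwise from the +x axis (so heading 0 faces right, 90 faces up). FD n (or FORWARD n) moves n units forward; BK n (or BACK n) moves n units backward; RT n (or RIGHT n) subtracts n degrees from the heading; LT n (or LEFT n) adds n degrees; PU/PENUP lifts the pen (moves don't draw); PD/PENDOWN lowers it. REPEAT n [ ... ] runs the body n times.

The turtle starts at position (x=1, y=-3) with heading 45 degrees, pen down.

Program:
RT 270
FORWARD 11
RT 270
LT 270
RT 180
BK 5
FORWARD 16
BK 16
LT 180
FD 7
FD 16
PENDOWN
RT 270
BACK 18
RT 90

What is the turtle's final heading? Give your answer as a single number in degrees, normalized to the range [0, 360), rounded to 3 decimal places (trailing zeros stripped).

Executing turtle program step by step:
Start: pos=(1,-3), heading=45, pen down
RT 270: heading 45 -> 135
FD 11: (1,-3) -> (-6.778,4.778) [heading=135, draw]
RT 270: heading 135 -> 225
LT 270: heading 225 -> 135
RT 180: heading 135 -> 315
BK 5: (-6.778,4.778) -> (-10.314,8.314) [heading=315, draw]
FD 16: (-10.314,8.314) -> (1,-3) [heading=315, draw]
BK 16: (1,-3) -> (-10.314,8.314) [heading=315, draw]
LT 180: heading 315 -> 135
FD 7: (-10.314,8.314) -> (-15.263,13.263) [heading=135, draw]
FD 16: (-15.263,13.263) -> (-26.577,24.577) [heading=135, draw]
PD: pen down
RT 270: heading 135 -> 225
BK 18: (-26.577,24.577) -> (-13.849,37.305) [heading=225, draw]
RT 90: heading 225 -> 135
Final: pos=(-13.849,37.305), heading=135, 7 segment(s) drawn

Answer: 135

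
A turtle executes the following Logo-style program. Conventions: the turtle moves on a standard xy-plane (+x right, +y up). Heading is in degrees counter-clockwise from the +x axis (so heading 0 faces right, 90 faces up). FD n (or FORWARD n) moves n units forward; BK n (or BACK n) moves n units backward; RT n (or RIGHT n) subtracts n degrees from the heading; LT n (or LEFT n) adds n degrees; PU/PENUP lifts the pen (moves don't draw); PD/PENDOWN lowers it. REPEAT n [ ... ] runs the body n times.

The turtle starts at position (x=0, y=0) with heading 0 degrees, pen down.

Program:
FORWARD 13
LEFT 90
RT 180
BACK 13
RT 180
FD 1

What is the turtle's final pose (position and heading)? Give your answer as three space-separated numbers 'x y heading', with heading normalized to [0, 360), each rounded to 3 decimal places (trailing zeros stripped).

Executing turtle program step by step:
Start: pos=(0,0), heading=0, pen down
FD 13: (0,0) -> (13,0) [heading=0, draw]
LT 90: heading 0 -> 90
RT 180: heading 90 -> 270
BK 13: (13,0) -> (13,13) [heading=270, draw]
RT 180: heading 270 -> 90
FD 1: (13,13) -> (13,14) [heading=90, draw]
Final: pos=(13,14), heading=90, 3 segment(s) drawn

Answer: 13 14 90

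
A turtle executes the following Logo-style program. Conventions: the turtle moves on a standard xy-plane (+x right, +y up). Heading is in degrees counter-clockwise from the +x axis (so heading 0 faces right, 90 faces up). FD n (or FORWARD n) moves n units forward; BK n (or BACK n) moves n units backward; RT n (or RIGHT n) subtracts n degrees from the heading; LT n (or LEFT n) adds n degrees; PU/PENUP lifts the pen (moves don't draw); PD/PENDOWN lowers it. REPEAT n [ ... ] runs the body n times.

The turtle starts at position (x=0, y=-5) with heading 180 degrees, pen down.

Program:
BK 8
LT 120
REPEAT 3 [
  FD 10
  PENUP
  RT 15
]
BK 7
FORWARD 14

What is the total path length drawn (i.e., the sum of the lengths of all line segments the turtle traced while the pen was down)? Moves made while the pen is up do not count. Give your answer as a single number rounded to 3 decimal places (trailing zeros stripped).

Answer: 18

Derivation:
Executing turtle program step by step:
Start: pos=(0,-5), heading=180, pen down
BK 8: (0,-5) -> (8,-5) [heading=180, draw]
LT 120: heading 180 -> 300
REPEAT 3 [
  -- iteration 1/3 --
  FD 10: (8,-5) -> (13,-13.66) [heading=300, draw]
  PU: pen up
  RT 15: heading 300 -> 285
  -- iteration 2/3 --
  FD 10: (13,-13.66) -> (15.588,-23.32) [heading=285, move]
  PU: pen up
  RT 15: heading 285 -> 270
  -- iteration 3/3 --
  FD 10: (15.588,-23.32) -> (15.588,-33.32) [heading=270, move]
  PU: pen up
  RT 15: heading 270 -> 255
]
BK 7: (15.588,-33.32) -> (17.4,-26.558) [heading=255, move]
FD 14: (17.4,-26.558) -> (13.776,-40.081) [heading=255, move]
Final: pos=(13.776,-40.081), heading=255, 2 segment(s) drawn

Segment lengths:
  seg 1: (0,-5) -> (8,-5), length = 8
  seg 2: (8,-5) -> (13,-13.66), length = 10
Total = 18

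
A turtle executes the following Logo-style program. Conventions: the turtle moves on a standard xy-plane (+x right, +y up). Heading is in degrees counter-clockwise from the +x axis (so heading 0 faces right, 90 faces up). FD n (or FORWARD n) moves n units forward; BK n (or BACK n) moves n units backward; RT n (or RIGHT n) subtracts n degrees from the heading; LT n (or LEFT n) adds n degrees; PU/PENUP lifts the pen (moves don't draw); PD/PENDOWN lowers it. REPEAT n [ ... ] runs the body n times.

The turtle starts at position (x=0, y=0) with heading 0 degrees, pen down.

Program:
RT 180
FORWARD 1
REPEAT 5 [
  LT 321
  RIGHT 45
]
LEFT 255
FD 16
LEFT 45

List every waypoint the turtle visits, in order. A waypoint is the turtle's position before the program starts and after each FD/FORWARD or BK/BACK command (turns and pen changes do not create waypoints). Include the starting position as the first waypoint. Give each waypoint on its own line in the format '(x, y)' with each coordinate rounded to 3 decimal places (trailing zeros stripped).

Executing turtle program step by step:
Start: pos=(0,0), heading=0, pen down
RT 180: heading 0 -> 180
FD 1: (0,0) -> (-1,0) [heading=180, draw]
REPEAT 5 [
  -- iteration 1/5 --
  LT 321: heading 180 -> 141
  RT 45: heading 141 -> 96
  -- iteration 2/5 --
  LT 321: heading 96 -> 57
  RT 45: heading 57 -> 12
  -- iteration 3/5 --
  LT 321: heading 12 -> 333
  RT 45: heading 333 -> 288
  -- iteration 4/5 --
  LT 321: heading 288 -> 249
  RT 45: heading 249 -> 204
  -- iteration 5/5 --
  LT 321: heading 204 -> 165
  RT 45: heading 165 -> 120
]
LT 255: heading 120 -> 15
FD 16: (-1,0) -> (14.455,4.141) [heading=15, draw]
LT 45: heading 15 -> 60
Final: pos=(14.455,4.141), heading=60, 2 segment(s) drawn
Waypoints (3 total):
(0, 0)
(-1, 0)
(14.455, 4.141)

Answer: (0, 0)
(-1, 0)
(14.455, 4.141)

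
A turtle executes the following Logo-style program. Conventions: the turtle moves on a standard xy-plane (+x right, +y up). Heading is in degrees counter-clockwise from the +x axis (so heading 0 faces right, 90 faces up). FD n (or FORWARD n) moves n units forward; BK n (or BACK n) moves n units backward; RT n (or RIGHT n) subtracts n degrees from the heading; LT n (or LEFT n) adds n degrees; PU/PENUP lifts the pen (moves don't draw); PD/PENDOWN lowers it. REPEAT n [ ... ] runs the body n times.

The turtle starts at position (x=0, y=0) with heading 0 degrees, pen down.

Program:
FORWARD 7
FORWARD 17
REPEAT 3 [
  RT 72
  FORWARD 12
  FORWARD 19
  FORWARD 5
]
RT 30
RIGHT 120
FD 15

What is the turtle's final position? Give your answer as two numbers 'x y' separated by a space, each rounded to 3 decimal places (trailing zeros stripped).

Answer: -8.207 -35.806

Derivation:
Executing turtle program step by step:
Start: pos=(0,0), heading=0, pen down
FD 7: (0,0) -> (7,0) [heading=0, draw]
FD 17: (7,0) -> (24,0) [heading=0, draw]
REPEAT 3 [
  -- iteration 1/3 --
  RT 72: heading 0 -> 288
  FD 12: (24,0) -> (27.708,-11.413) [heading=288, draw]
  FD 19: (27.708,-11.413) -> (33.58,-29.483) [heading=288, draw]
  FD 5: (33.58,-29.483) -> (35.125,-34.238) [heading=288, draw]
  -- iteration 2/3 --
  RT 72: heading 288 -> 216
  FD 12: (35.125,-34.238) -> (25.416,-41.291) [heading=216, draw]
  FD 19: (25.416,-41.291) -> (10.045,-52.459) [heading=216, draw]
  FD 5: (10.045,-52.459) -> (6,-55.398) [heading=216, draw]
  -- iteration 3/3 --
  RT 72: heading 216 -> 144
  FD 12: (6,-55.398) -> (-3.708,-48.345) [heading=144, draw]
  FD 19: (-3.708,-48.345) -> (-19.08,-37.177) [heading=144, draw]
  FD 5: (-19.08,-37.177) -> (-23.125,-34.238) [heading=144, draw]
]
RT 30: heading 144 -> 114
RT 120: heading 114 -> 354
FD 15: (-23.125,-34.238) -> (-8.207,-35.806) [heading=354, draw]
Final: pos=(-8.207,-35.806), heading=354, 12 segment(s) drawn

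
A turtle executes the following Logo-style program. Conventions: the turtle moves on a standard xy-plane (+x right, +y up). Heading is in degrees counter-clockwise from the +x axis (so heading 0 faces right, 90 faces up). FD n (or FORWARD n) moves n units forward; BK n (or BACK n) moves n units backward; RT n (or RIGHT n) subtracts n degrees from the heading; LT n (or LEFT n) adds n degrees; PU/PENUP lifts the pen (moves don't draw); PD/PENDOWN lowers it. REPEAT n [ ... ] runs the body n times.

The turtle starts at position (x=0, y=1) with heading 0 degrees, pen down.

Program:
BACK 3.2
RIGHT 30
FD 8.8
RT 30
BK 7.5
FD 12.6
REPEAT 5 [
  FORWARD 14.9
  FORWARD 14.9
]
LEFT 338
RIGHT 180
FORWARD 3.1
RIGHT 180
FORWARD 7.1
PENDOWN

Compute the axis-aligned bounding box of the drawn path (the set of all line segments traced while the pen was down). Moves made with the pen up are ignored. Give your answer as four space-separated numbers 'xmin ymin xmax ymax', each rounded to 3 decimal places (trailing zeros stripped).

Executing turtle program step by step:
Start: pos=(0,1), heading=0, pen down
BK 3.2: (0,1) -> (-3.2,1) [heading=0, draw]
RT 30: heading 0 -> 330
FD 8.8: (-3.2,1) -> (4.421,-3.4) [heading=330, draw]
RT 30: heading 330 -> 300
BK 7.5: (4.421,-3.4) -> (0.671,3.095) [heading=300, draw]
FD 12.6: (0.671,3.095) -> (6.971,-7.817) [heading=300, draw]
REPEAT 5 [
  -- iteration 1/5 --
  FD 14.9: (6.971,-7.817) -> (14.421,-20.721) [heading=300, draw]
  FD 14.9: (14.421,-20.721) -> (21.871,-33.624) [heading=300, draw]
  -- iteration 2/5 --
  FD 14.9: (21.871,-33.624) -> (29.321,-46.528) [heading=300, draw]
  FD 14.9: (29.321,-46.528) -> (36.771,-59.432) [heading=300, draw]
  -- iteration 3/5 --
  FD 14.9: (36.771,-59.432) -> (44.221,-72.336) [heading=300, draw]
  FD 14.9: (44.221,-72.336) -> (51.671,-85.239) [heading=300, draw]
  -- iteration 4/5 --
  FD 14.9: (51.671,-85.239) -> (59.121,-98.143) [heading=300, draw]
  FD 14.9: (59.121,-98.143) -> (66.571,-111.047) [heading=300, draw]
  -- iteration 5/5 --
  FD 14.9: (66.571,-111.047) -> (74.021,-123.951) [heading=300, draw]
  FD 14.9: (74.021,-123.951) -> (81.471,-136.855) [heading=300, draw]
]
LT 338: heading 300 -> 278
RT 180: heading 278 -> 98
FD 3.1: (81.471,-136.855) -> (81.04,-133.785) [heading=98, draw]
RT 180: heading 98 -> 278
FD 7.1: (81.04,-133.785) -> (82.028,-140.816) [heading=278, draw]
PD: pen down
Final: pos=(82.028,-140.816), heading=278, 16 segment(s) drawn

Segment endpoints: x in {-3.2, 0, 0.671, 4.421, 6.971, 14.421, 21.871, 29.321, 36.771, 44.221, 51.671, 59.121, 66.571, 74.021, 81.04, 81.471, 82.028}, y in {-140.816, -136.855, -133.785, -123.951, -111.047, -98.143, -85.239, -72.336, -59.432, -46.528, -33.624, -20.721, -7.817, -3.4, 1, 3.095}
xmin=-3.2, ymin=-140.816, xmax=82.028, ymax=3.095

Answer: -3.2 -140.816 82.028 3.095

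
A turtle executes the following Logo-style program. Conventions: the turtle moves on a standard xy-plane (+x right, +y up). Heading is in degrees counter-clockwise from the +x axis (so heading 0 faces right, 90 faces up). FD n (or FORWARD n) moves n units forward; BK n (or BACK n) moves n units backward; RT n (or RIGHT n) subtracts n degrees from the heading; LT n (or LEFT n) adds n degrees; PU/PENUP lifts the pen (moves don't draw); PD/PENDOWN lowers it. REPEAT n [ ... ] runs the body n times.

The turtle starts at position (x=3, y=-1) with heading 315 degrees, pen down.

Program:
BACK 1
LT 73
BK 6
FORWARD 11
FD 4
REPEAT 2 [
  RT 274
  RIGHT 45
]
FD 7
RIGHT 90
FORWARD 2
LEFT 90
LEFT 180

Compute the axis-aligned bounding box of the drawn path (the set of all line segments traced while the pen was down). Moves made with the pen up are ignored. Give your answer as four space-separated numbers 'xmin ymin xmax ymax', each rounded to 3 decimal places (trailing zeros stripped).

Executing turtle program step by step:
Start: pos=(3,-1), heading=315, pen down
BK 1: (3,-1) -> (2.293,-0.293) [heading=315, draw]
LT 73: heading 315 -> 28
BK 6: (2.293,-0.293) -> (-3.005,-3.11) [heading=28, draw]
FD 11: (-3.005,-3.11) -> (6.708,2.054) [heading=28, draw]
FD 4: (6.708,2.054) -> (10.239,3.932) [heading=28, draw]
REPEAT 2 [
  -- iteration 1/2 --
  RT 274: heading 28 -> 114
  RT 45: heading 114 -> 69
  -- iteration 2/2 --
  RT 274: heading 69 -> 155
  RT 45: heading 155 -> 110
]
FD 7: (10.239,3.932) -> (7.845,10.51) [heading=110, draw]
RT 90: heading 110 -> 20
FD 2: (7.845,10.51) -> (9.725,11.194) [heading=20, draw]
LT 90: heading 20 -> 110
LT 180: heading 110 -> 290
Final: pos=(9.725,11.194), heading=290, 6 segment(s) drawn

Segment endpoints: x in {-3.005, 2.293, 3, 6.708, 7.845, 9.725, 10.239}, y in {-3.11, -1, -0.293, 2.054, 3.932, 10.51, 11.194}
xmin=-3.005, ymin=-3.11, xmax=10.239, ymax=11.194

Answer: -3.005 -3.11 10.239 11.194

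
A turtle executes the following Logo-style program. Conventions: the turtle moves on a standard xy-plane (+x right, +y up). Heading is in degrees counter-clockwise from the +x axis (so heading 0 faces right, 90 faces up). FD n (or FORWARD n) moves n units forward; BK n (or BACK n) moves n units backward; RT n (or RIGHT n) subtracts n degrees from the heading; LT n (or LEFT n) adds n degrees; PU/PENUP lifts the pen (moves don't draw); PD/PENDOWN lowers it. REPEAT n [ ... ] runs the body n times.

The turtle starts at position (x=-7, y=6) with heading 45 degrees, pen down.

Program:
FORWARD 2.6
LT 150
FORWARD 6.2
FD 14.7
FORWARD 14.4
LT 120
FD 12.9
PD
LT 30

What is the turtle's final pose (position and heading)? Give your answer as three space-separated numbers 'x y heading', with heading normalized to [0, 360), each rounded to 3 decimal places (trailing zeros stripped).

Executing turtle program step by step:
Start: pos=(-7,6), heading=45, pen down
FD 2.6: (-7,6) -> (-5.162,7.838) [heading=45, draw]
LT 150: heading 45 -> 195
FD 6.2: (-5.162,7.838) -> (-11.15,6.234) [heading=195, draw]
FD 14.7: (-11.15,6.234) -> (-25.349,2.429) [heading=195, draw]
FD 14.4: (-25.349,2.429) -> (-39.259,-1.298) [heading=195, draw]
LT 120: heading 195 -> 315
FD 12.9: (-39.259,-1.298) -> (-30.137,-10.42) [heading=315, draw]
PD: pen down
LT 30: heading 315 -> 345
Final: pos=(-30.137,-10.42), heading=345, 5 segment(s) drawn

Answer: -30.137 -10.42 345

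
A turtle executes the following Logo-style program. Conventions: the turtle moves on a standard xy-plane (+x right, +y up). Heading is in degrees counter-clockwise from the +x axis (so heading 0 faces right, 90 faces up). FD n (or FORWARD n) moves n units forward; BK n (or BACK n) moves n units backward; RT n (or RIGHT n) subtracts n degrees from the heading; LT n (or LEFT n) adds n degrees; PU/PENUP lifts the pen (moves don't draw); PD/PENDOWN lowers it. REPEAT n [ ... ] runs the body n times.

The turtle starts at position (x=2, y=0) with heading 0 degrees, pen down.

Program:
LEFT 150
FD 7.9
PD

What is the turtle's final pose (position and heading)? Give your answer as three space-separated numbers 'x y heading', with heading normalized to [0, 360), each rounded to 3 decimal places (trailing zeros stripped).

Executing turtle program step by step:
Start: pos=(2,0), heading=0, pen down
LT 150: heading 0 -> 150
FD 7.9: (2,0) -> (-4.842,3.95) [heading=150, draw]
PD: pen down
Final: pos=(-4.842,3.95), heading=150, 1 segment(s) drawn

Answer: -4.842 3.95 150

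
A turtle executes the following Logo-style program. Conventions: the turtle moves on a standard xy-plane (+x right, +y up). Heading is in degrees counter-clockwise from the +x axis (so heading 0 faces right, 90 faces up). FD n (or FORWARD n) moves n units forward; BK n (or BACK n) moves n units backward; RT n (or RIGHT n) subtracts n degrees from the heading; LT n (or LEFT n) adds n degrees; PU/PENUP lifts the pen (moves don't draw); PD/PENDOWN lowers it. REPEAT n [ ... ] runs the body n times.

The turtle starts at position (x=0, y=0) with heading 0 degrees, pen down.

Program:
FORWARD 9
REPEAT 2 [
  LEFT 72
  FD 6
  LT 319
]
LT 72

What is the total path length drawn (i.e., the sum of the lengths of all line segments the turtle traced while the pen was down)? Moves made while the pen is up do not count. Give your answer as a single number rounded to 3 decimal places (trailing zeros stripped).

Executing turtle program step by step:
Start: pos=(0,0), heading=0, pen down
FD 9: (0,0) -> (9,0) [heading=0, draw]
REPEAT 2 [
  -- iteration 1/2 --
  LT 72: heading 0 -> 72
  FD 6: (9,0) -> (10.854,5.706) [heading=72, draw]
  LT 319: heading 72 -> 31
  -- iteration 2/2 --
  LT 72: heading 31 -> 103
  FD 6: (10.854,5.706) -> (9.504,11.553) [heading=103, draw]
  LT 319: heading 103 -> 62
]
LT 72: heading 62 -> 134
Final: pos=(9.504,11.553), heading=134, 3 segment(s) drawn

Segment lengths:
  seg 1: (0,0) -> (9,0), length = 9
  seg 2: (9,0) -> (10.854,5.706), length = 6
  seg 3: (10.854,5.706) -> (9.504,11.553), length = 6
Total = 21

Answer: 21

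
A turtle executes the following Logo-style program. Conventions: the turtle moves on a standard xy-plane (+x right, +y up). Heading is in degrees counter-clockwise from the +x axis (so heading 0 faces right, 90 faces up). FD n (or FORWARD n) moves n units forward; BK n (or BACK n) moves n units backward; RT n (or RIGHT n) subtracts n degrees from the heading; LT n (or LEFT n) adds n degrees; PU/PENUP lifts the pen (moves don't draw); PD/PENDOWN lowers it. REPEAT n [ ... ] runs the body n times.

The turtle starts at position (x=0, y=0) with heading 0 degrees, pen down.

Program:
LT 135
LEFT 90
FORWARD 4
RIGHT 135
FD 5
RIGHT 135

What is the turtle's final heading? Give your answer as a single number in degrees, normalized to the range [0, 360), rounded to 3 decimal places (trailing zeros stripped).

Executing turtle program step by step:
Start: pos=(0,0), heading=0, pen down
LT 135: heading 0 -> 135
LT 90: heading 135 -> 225
FD 4: (0,0) -> (-2.828,-2.828) [heading=225, draw]
RT 135: heading 225 -> 90
FD 5: (-2.828,-2.828) -> (-2.828,2.172) [heading=90, draw]
RT 135: heading 90 -> 315
Final: pos=(-2.828,2.172), heading=315, 2 segment(s) drawn

Answer: 315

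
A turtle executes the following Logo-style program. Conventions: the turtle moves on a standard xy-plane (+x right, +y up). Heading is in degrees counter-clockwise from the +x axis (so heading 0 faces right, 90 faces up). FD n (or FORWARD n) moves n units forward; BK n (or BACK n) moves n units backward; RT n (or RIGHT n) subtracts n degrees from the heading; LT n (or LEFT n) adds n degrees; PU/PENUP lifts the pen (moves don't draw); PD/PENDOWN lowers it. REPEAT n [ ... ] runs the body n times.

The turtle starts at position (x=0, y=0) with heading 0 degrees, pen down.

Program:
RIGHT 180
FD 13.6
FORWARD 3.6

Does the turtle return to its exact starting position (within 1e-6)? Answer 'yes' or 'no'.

Answer: no

Derivation:
Executing turtle program step by step:
Start: pos=(0,0), heading=0, pen down
RT 180: heading 0 -> 180
FD 13.6: (0,0) -> (-13.6,0) [heading=180, draw]
FD 3.6: (-13.6,0) -> (-17.2,0) [heading=180, draw]
Final: pos=(-17.2,0), heading=180, 2 segment(s) drawn

Start position: (0, 0)
Final position: (-17.2, 0)
Distance = 17.2; >= 1e-6 -> NOT closed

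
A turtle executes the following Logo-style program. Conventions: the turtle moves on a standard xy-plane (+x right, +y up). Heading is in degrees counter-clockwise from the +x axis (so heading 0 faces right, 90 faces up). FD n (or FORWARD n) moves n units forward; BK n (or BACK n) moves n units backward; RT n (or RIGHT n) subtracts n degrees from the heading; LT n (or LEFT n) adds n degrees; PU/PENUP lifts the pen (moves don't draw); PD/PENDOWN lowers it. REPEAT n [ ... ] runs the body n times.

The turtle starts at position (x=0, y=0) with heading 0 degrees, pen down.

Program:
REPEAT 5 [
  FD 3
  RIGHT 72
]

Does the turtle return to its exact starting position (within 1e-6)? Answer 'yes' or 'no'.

Answer: yes

Derivation:
Executing turtle program step by step:
Start: pos=(0,0), heading=0, pen down
REPEAT 5 [
  -- iteration 1/5 --
  FD 3: (0,0) -> (3,0) [heading=0, draw]
  RT 72: heading 0 -> 288
  -- iteration 2/5 --
  FD 3: (3,0) -> (3.927,-2.853) [heading=288, draw]
  RT 72: heading 288 -> 216
  -- iteration 3/5 --
  FD 3: (3.927,-2.853) -> (1.5,-4.617) [heading=216, draw]
  RT 72: heading 216 -> 144
  -- iteration 4/5 --
  FD 3: (1.5,-4.617) -> (-0.927,-2.853) [heading=144, draw]
  RT 72: heading 144 -> 72
  -- iteration 5/5 --
  FD 3: (-0.927,-2.853) -> (0,0) [heading=72, draw]
  RT 72: heading 72 -> 0
]
Final: pos=(0,0), heading=0, 5 segment(s) drawn

Start position: (0, 0)
Final position: (0, 0)
Distance = 0; < 1e-6 -> CLOSED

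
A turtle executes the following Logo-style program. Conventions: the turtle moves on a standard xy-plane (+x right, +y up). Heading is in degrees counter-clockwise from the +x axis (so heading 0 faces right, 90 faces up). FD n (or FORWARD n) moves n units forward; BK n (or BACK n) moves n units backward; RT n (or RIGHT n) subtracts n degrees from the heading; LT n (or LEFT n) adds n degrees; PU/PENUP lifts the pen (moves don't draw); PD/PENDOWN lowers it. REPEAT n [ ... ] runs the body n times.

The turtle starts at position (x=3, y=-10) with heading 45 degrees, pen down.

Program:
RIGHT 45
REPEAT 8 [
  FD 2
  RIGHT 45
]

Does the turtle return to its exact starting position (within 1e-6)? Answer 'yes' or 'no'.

Answer: yes

Derivation:
Executing turtle program step by step:
Start: pos=(3,-10), heading=45, pen down
RT 45: heading 45 -> 0
REPEAT 8 [
  -- iteration 1/8 --
  FD 2: (3,-10) -> (5,-10) [heading=0, draw]
  RT 45: heading 0 -> 315
  -- iteration 2/8 --
  FD 2: (5,-10) -> (6.414,-11.414) [heading=315, draw]
  RT 45: heading 315 -> 270
  -- iteration 3/8 --
  FD 2: (6.414,-11.414) -> (6.414,-13.414) [heading=270, draw]
  RT 45: heading 270 -> 225
  -- iteration 4/8 --
  FD 2: (6.414,-13.414) -> (5,-14.828) [heading=225, draw]
  RT 45: heading 225 -> 180
  -- iteration 5/8 --
  FD 2: (5,-14.828) -> (3,-14.828) [heading=180, draw]
  RT 45: heading 180 -> 135
  -- iteration 6/8 --
  FD 2: (3,-14.828) -> (1.586,-13.414) [heading=135, draw]
  RT 45: heading 135 -> 90
  -- iteration 7/8 --
  FD 2: (1.586,-13.414) -> (1.586,-11.414) [heading=90, draw]
  RT 45: heading 90 -> 45
  -- iteration 8/8 --
  FD 2: (1.586,-11.414) -> (3,-10) [heading=45, draw]
  RT 45: heading 45 -> 0
]
Final: pos=(3,-10), heading=0, 8 segment(s) drawn

Start position: (3, -10)
Final position: (3, -10)
Distance = 0; < 1e-6 -> CLOSED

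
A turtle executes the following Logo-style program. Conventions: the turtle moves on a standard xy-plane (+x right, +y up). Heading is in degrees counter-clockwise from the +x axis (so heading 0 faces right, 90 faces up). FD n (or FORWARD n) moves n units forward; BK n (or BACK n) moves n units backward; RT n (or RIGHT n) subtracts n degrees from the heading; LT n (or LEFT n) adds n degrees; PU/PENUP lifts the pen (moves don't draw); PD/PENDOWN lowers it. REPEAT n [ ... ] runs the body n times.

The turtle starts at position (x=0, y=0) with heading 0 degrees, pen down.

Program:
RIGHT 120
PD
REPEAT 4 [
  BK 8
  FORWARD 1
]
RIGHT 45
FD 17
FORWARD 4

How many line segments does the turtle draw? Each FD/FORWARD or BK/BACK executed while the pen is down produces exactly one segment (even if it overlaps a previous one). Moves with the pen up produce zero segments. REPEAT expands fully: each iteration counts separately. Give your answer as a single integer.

Executing turtle program step by step:
Start: pos=(0,0), heading=0, pen down
RT 120: heading 0 -> 240
PD: pen down
REPEAT 4 [
  -- iteration 1/4 --
  BK 8: (0,0) -> (4,6.928) [heading=240, draw]
  FD 1: (4,6.928) -> (3.5,6.062) [heading=240, draw]
  -- iteration 2/4 --
  BK 8: (3.5,6.062) -> (7.5,12.99) [heading=240, draw]
  FD 1: (7.5,12.99) -> (7,12.124) [heading=240, draw]
  -- iteration 3/4 --
  BK 8: (7,12.124) -> (11,19.053) [heading=240, draw]
  FD 1: (11,19.053) -> (10.5,18.187) [heading=240, draw]
  -- iteration 4/4 --
  BK 8: (10.5,18.187) -> (14.5,25.115) [heading=240, draw]
  FD 1: (14.5,25.115) -> (14,24.249) [heading=240, draw]
]
RT 45: heading 240 -> 195
FD 17: (14,24.249) -> (-2.421,19.849) [heading=195, draw]
FD 4: (-2.421,19.849) -> (-6.284,18.814) [heading=195, draw]
Final: pos=(-6.284,18.814), heading=195, 10 segment(s) drawn
Segments drawn: 10

Answer: 10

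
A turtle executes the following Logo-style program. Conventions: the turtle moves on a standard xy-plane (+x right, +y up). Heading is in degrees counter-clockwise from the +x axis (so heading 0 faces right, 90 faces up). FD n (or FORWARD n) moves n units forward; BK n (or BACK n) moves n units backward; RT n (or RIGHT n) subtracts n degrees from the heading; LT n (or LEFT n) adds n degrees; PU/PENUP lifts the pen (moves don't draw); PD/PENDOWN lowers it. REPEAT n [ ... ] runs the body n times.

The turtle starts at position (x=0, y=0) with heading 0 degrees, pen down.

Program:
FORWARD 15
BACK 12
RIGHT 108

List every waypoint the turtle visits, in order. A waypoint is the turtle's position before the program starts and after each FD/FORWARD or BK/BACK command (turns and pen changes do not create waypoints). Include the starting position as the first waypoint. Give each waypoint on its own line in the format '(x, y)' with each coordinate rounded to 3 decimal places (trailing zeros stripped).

Answer: (0, 0)
(15, 0)
(3, 0)

Derivation:
Executing turtle program step by step:
Start: pos=(0,0), heading=0, pen down
FD 15: (0,0) -> (15,0) [heading=0, draw]
BK 12: (15,0) -> (3,0) [heading=0, draw]
RT 108: heading 0 -> 252
Final: pos=(3,0), heading=252, 2 segment(s) drawn
Waypoints (3 total):
(0, 0)
(15, 0)
(3, 0)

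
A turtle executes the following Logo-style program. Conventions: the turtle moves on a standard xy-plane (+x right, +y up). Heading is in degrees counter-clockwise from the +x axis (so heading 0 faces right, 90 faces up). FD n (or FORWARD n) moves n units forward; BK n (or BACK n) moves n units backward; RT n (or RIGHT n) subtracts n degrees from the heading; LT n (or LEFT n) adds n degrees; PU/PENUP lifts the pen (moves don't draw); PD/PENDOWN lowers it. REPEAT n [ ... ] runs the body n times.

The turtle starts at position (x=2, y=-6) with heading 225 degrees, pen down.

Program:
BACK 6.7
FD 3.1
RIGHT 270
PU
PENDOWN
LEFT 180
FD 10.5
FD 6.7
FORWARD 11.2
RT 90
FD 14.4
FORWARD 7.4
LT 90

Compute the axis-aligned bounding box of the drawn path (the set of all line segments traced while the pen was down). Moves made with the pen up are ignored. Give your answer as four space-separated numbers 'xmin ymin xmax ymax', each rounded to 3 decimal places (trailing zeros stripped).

Executing turtle program step by step:
Start: pos=(2,-6), heading=225, pen down
BK 6.7: (2,-6) -> (6.738,-1.262) [heading=225, draw]
FD 3.1: (6.738,-1.262) -> (4.546,-3.454) [heading=225, draw]
RT 270: heading 225 -> 315
PU: pen up
PD: pen down
LT 180: heading 315 -> 135
FD 10.5: (4.546,-3.454) -> (-2.879,3.97) [heading=135, draw]
FD 6.7: (-2.879,3.97) -> (-7.617,8.708) [heading=135, draw]
FD 11.2: (-7.617,8.708) -> (-15.536,16.627) [heading=135, draw]
RT 90: heading 135 -> 45
FD 14.4: (-15.536,16.627) -> (-5.354,26.81) [heading=45, draw]
FD 7.4: (-5.354,26.81) -> (-0.121,32.042) [heading=45, draw]
LT 90: heading 45 -> 135
Final: pos=(-0.121,32.042), heading=135, 7 segment(s) drawn

Segment endpoints: x in {-15.536, -7.617, -5.354, -2.879, -0.121, 2, 4.546, 6.738}, y in {-6, -3.454, -1.262, 3.97, 8.708, 16.627, 26.81, 32.042}
xmin=-15.536, ymin=-6, xmax=6.738, ymax=32.042

Answer: -15.536 -6 6.738 32.042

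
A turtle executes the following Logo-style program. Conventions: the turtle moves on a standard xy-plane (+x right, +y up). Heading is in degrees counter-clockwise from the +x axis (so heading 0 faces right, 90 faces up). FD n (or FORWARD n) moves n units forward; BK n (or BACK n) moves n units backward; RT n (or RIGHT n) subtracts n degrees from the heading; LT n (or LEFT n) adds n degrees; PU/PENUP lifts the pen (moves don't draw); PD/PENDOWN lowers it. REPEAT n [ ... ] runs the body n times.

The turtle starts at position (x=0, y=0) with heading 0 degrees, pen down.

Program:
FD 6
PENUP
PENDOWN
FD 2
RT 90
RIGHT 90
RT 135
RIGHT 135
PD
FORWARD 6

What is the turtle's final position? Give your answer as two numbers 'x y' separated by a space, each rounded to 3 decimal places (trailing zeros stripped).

Executing turtle program step by step:
Start: pos=(0,0), heading=0, pen down
FD 6: (0,0) -> (6,0) [heading=0, draw]
PU: pen up
PD: pen down
FD 2: (6,0) -> (8,0) [heading=0, draw]
RT 90: heading 0 -> 270
RT 90: heading 270 -> 180
RT 135: heading 180 -> 45
RT 135: heading 45 -> 270
PD: pen down
FD 6: (8,0) -> (8,-6) [heading=270, draw]
Final: pos=(8,-6), heading=270, 3 segment(s) drawn

Answer: 8 -6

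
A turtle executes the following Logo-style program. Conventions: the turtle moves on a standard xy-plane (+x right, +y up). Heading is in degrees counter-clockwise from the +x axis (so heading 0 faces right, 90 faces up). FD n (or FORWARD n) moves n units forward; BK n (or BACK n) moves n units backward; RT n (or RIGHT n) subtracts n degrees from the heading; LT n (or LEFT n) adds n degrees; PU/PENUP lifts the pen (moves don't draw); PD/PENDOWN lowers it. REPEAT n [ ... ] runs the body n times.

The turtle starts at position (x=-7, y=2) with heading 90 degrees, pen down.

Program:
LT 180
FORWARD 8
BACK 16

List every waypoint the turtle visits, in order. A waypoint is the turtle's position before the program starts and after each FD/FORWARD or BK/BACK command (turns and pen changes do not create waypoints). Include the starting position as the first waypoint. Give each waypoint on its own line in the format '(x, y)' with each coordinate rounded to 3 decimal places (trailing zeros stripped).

Executing turtle program step by step:
Start: pos=(-7,2), heading=90, pen down
LT 180: heading 90 -> 270
FD 8: (-7,2) -> (-7,-6) [heading=270, draw]
BK 16: (-7,-6) -> (-7,10) [heading=270, draw]
Final: pos=(-7,10), heading=270, 2 segment(s) drawn
Waypoints (3 total):
(-7, 2)
(-7, -6)
(-7, 10)

Answer: (-7, 2)
(-7, -6)
(-7, 10)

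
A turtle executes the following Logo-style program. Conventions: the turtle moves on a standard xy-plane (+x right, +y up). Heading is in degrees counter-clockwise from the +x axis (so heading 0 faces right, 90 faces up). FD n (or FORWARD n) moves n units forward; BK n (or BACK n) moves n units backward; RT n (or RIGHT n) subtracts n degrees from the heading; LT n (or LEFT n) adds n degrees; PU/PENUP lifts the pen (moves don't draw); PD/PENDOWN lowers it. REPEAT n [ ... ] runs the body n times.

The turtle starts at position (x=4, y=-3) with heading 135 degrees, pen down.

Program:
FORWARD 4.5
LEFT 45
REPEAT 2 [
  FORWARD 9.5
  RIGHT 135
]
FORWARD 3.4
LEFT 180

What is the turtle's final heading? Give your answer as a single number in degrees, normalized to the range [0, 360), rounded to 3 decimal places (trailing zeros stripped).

Answer: 90

Derivation:
Executing turtle program step by step:
Start: pos=(4,-3), heading=135, pen down
FD 4.5: (4,-3) -> (0.818,0.182) [heading=135, draw]
LT 45: heading 135 -> 180
REPEAT 2 [
  -- iteration 1/2 --
  FD 9.5: (0.818,0.182) -> (-8.682,0.182) [heading=180, draw]
  RT 135: heading 180 -> 45
  -- iteration 2/2 --
  FD 9.5: (-8.682,0.182) -> (-1.964,6.899) [heading=45, draw]
  RT 135: heading 45 -> 270
]
FD 3.4: (-1.964,6.899) -> (-1.964,3.499) [heading=270, draw]
LT 180: heading 270 -> 90
Final: pos=(-1.964,3.499), heading=90, 4 segment(s) drawn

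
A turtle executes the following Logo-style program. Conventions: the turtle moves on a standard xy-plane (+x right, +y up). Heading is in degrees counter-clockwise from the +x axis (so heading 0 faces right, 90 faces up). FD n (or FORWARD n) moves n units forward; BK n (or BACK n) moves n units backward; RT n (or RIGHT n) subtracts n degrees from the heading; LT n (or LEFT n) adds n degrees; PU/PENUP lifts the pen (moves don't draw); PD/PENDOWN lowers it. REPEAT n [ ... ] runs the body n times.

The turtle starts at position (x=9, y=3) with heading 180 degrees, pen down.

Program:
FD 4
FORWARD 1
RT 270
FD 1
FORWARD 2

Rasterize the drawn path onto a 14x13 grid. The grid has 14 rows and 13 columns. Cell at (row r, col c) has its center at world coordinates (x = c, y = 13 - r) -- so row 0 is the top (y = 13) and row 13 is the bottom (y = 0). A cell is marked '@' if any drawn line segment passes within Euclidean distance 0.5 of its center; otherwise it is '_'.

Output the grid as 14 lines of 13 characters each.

Segment 0: (9,3) -> (5,3)
Segment 1: (5,3) -> (4,3)
Segment 2: (4,3) -> (4,2)
Segment 3: (4,2) -> (4,0)

Answer: _____________
_____________
_____________
_____________
_____________
_____________
_____________
_____________
_____________
_____________
____@@@@@@___
____@________
____@________
____@________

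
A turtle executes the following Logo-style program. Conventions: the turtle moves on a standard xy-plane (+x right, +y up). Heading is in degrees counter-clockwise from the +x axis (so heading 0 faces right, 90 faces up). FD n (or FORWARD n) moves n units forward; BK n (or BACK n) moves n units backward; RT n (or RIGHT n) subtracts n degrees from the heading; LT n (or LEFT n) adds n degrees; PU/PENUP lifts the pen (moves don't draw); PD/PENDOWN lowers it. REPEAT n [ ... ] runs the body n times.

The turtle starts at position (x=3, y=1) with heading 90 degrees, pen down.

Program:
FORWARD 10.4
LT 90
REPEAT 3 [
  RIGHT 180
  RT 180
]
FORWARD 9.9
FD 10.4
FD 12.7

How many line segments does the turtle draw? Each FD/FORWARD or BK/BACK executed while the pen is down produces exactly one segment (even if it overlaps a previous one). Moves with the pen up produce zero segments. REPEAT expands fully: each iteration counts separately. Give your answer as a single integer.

Executing turtle program step by step:
Start: pos=(3,1), heading=90, pen down
FD 10.4: (3,1) -> (3,11.4) [heading=90, draw]
LT 90: heading 90 -> 180
REPEAT 3 [
  -- iteration 1/3 --
  RT 180: heading 180 -> 0
  RT 180: heading 0 -> 180
  -- iteration 2/3 --
  RT 180: heading 180 -> 0
  RT 180: heading 0 -> 180
  -- iteration 3/3 --
  RT 180: heading 180 -> 0
  RT 180: heading 0 -> 180
]
FD 9.9: (3,11.4) -> (-6.9,11.4) [heading=180, draw]
FD 10.4: (-6.9,11.4) -> (-17.3,11.4) [heading=180, draw]
FD 12.7: (-17.3,11.4) -> (-30,11.4) [heading=180, draw]
Final: pos=(-30,11.4), heading=180, 4 segment(s) drawn
Segments drawn: 4

Answer: 4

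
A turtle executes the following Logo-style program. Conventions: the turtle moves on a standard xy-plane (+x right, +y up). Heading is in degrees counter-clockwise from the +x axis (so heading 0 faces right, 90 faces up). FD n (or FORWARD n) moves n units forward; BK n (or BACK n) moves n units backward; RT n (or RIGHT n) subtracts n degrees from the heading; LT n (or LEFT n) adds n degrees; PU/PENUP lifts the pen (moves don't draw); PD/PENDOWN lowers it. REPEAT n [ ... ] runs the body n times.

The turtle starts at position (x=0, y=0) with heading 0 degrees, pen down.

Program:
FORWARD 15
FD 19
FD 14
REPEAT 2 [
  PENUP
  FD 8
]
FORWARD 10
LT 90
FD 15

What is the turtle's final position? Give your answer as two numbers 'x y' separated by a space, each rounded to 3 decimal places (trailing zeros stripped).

Executing turtle program step by step:
Start: pos=(0,0), heading=0, pen down
FD 15: (0,0) -> (15,0) [heading=0, draw]
FD 19: (15,0) -> (34,0) [heading=0, draw]
FD 14: (34,0) -> (48,0) [heading=0, draw]
REPEAT 2 [
  -- iteration 1/2 --
  PU: pen up
  FD 8: (48,0) -> (56,0) [heading=0, move]
  -- iteration 2/2 --
  PU: pen up
  FD 8: (56,0) -> (64,0) [heading=0, move]
]
FD 10: (64,0) -> (74,0) [heading=0, move]
LT 90: heading 0 -> 90
FD 15: (74,0) -> (74,15) [heading=90, move]
Final: pos=(74,15), heading=90, 3 segment(s) drawn

Answer: 74 15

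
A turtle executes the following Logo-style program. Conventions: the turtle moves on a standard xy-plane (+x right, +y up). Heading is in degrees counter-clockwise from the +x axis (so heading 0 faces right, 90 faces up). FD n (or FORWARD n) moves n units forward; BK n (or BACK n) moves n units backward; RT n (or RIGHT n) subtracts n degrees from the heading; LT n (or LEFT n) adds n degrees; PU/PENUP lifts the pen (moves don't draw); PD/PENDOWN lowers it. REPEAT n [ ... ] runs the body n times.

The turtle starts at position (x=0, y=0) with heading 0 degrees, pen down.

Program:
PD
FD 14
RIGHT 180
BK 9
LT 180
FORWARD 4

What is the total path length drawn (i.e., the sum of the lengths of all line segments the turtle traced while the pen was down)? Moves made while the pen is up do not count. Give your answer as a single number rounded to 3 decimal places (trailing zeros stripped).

Answer: 27

Derivation:
Executing turtle program step by step:
Start: pos=(0,0), heading=0, pen down
PD: pen down
FD 14: (0,0) -> (14,0) [heading=0, draw]
RT 180: heading 0 -> 180
BK 9: (14,0) -> (23,0) [heading=180, draw]
LT 180: heading 180 -> 0
FD 4: (23,0) -> (27,0) [heading=0, draw]
Final: pos=(27,0), heading=0, 3 segment(s) drawn

Segment lengths:
  seg 1: (0,0) -> (14,0), length = 14
  seg 2: (14,0) -> (23,0), length = 9
  seg 3: (23,0) -> (27,0), length = 4
Total = 27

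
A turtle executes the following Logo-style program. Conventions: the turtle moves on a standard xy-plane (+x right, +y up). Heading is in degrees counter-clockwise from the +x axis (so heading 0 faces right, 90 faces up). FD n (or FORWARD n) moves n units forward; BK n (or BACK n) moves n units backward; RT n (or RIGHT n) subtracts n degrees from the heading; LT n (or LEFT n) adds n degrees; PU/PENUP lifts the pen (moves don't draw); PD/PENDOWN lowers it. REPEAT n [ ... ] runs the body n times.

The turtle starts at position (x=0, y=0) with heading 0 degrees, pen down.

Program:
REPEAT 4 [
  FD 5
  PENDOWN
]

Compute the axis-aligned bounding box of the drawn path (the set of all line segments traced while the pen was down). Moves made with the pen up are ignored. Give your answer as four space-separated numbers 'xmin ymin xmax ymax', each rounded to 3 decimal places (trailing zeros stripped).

Executing turtle program step by step:
Start: pos=(0,0), heading=0, pen down
REPEAT 4 [
  -- iteration 1/4 --
  FD 5: (0,0) -> (5,0) [heading=0, draw]
  PD: pen down
  -- iteration 2/4 --
  FD 5: (5,0) -> (10,0) [heading=0, draw]
  PD: pen down
  -- iteration 3/4 --
  FD 5: (10,0) -> (15,0) [heading=0, draw]
  PD: pen down
  -- iteration 4/4 --
  FD 5: (15,0) -> (20,0) [heading=0, draw]
  PD: pen down
]
Final: pos=(20,0), heading=0, 4 segment(s) drawn

Segment endpoints: x in {0, 5, 10, 15, 20}, y in {0}
xmin=0, ymin=0, xmax=20, ymax=0

Answer: 0 0 20 0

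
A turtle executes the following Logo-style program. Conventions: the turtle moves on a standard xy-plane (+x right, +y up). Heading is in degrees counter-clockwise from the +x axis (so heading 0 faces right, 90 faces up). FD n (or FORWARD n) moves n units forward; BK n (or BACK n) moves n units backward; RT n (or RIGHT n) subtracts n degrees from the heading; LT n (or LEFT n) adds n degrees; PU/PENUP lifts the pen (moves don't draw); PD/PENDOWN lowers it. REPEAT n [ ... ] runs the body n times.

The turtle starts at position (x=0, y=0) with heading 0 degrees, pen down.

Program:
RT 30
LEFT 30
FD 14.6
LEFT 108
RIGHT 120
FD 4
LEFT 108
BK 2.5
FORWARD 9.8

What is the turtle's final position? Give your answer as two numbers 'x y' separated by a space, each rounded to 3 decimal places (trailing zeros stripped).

Executing turtle program step by step:
Start: pos=(0,0), heading=0, pen down
RT 30: heading 0 -> 330
LT 30: heading 330 -> 0
FD 14.6: (0,0) -> (14.6,0) [heading=0, draw]
LT 108: heading 0 -> 108
RT 120: heading 108 -> 348
FD 4: (14.6,0) -> (18.513,-0.832) [heading=348, draw]
LT 108: heading 348 -> 96
BK 2.5: (18.513,-0.832) -> (18.774,-3.318) [heading=96, draw]
FD 9.8: (18.774,-3.318) -> (17.75,6.428) [heading=96, draw]
Final: pos=(17.75,6.428), heading=96, 4 segment(s) drawn

Answer: 17.75 6.428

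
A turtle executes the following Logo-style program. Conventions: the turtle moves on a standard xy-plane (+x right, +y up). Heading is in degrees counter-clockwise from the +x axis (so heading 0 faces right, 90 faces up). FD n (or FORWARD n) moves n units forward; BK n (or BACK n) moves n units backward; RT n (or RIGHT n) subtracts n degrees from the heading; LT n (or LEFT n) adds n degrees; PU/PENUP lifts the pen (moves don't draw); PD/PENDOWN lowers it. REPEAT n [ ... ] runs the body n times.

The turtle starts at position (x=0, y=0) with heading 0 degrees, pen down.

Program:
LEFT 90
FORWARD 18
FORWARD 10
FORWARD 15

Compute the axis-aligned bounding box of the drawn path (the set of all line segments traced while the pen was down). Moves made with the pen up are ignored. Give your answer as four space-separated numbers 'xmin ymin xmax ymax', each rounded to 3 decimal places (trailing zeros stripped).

Answer: 0 0 0 43

Derivation:
Executing turtle program step by step:
Start: pos=(0,0), heading=0, pen down
LT 90: heading 0 -> 90
FD 18: (0,0) -> (0,18) [heading=90, draw]
FD 10: (0,18) -> (0,28) [heading=90, draw]
FD 15: (0,28) -> (0,43) [heading=90, draw]
Final: pos=(0,43), heading=90, 3 segment(s) drawn

Segment endpoints: x in {0, 0, 0, 0}, y in {0, 18, 28, 43}
xmin=0, ymin=0, xmax=0, ymax=43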